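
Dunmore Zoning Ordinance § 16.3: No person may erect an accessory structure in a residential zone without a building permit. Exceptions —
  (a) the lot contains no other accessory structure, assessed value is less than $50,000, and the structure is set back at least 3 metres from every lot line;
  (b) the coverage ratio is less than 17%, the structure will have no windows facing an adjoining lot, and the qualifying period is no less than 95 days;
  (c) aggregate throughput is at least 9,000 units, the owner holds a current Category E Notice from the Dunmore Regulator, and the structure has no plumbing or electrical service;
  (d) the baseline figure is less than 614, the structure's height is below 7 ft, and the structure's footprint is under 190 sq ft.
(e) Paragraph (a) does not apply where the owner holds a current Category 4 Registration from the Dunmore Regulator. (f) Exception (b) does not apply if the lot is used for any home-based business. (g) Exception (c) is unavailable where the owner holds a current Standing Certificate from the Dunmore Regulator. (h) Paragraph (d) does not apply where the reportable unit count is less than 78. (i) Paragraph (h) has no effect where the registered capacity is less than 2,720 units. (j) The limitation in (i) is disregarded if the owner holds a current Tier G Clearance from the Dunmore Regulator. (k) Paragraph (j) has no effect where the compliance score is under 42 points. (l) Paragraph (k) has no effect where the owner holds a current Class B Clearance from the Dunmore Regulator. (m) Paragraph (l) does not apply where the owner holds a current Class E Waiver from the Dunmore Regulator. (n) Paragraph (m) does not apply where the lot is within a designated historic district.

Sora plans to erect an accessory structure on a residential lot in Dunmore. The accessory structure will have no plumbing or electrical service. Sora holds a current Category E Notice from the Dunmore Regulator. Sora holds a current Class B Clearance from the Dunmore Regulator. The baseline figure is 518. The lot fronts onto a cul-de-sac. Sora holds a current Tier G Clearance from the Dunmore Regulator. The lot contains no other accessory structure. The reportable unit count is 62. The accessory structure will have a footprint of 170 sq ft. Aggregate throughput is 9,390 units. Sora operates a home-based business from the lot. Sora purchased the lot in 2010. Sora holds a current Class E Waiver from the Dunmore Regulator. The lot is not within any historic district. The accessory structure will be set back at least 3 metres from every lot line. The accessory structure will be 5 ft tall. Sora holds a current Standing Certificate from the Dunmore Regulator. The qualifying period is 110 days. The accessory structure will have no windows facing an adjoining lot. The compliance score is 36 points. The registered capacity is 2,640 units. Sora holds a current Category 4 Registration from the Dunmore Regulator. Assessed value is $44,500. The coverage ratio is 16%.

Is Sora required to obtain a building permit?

No — exception (d) applies; Sora does not need a building permit.

Exception (a): the lot has no other accessory structure; assessed value is $44,500, less than the $50,000 limit; the setback is at least 3 m on every side — every condition holds. However, paragraph (e) must be considered: (e) operates against (a): a current Category 4 Registration is held. So (a) is unavailable.
Exception (b)'s conditions are all satisfied: the coverage ratio is 16%, less than the 17% limit; no windows face an adjoining lot; the qualifying period is 110 days, meeting the 95 days threshold. But applying paragraph (f): (f) applies — a home-based business operates on the lot. Exception (b) does not apply.
Exception (c) is satisfied on its face — aggregate throughput is 9,390 units, meeting the 9,000 units threshold; a current Category E Notice is held; there is no plumbing or electrical service. But: (g) operates against (c): a current Standing Certificate is held. (c) is therefore removed.
Exception (d)'s conditions are all satisfied: the baseline figure is 518, less than the 614 limit; the structure's height is 5 ft, below the 7 ft limit; the structure's footprint is 170 sq ft, under the 190 sq ft limit. Considering the limiting provisions: (h) would limit (d) — the reportable unit count is 62, less than the 78 limit — but (i) sets (h) aside: (i) applies — the registered capacity is 2,640 units, less than the 2,720 units limit. (j) applies (a current Tier G Clearance is held), but yields to (k): (k) operates — the compliance score is 36 points, under the 42 points limit. (l) would limit (k) — a current Class B Clearance is held — but (m) sets (l) aside: (m) operates against (l): a current Class E Waiver is held. (n) does not operate here (the lot is not in a historic district), so (m) stands. (d) remains available.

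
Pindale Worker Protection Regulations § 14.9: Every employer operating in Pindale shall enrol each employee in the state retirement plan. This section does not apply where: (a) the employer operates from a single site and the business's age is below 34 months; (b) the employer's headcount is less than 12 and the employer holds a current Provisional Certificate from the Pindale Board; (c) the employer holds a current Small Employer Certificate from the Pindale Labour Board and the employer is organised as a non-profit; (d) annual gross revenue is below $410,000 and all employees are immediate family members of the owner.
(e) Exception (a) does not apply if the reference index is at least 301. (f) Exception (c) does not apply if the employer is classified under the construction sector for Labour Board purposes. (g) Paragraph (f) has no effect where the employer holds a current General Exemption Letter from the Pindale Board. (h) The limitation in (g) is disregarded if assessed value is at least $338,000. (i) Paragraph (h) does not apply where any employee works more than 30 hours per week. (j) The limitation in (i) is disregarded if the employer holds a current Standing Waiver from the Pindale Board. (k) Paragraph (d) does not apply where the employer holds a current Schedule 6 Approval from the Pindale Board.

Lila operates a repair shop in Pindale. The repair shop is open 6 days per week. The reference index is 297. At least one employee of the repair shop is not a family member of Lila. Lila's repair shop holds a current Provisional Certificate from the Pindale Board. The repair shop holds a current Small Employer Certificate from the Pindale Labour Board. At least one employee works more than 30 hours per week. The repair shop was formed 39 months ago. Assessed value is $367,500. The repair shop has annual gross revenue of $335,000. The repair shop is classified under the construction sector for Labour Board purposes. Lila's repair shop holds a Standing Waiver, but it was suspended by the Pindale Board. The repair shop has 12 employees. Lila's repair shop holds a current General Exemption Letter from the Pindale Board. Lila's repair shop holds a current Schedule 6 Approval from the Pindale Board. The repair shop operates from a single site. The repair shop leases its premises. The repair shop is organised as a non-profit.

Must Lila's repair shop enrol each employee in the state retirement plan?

No — exception (c) applies; Lila's repair shop is not required to enrol each employee in the state retirement plan.

Exception (a) requires that the business's age is below 34 months; but the business's age is 39 months, not below 34 months, so (a) is unavailable.
Exception (b) requires that the employer's headcount is less than 12; but the employer's headcount is 12, not less than 12, so (b) is unavailable.
Exception (c): a current Small Employer Certificate is held; the employer is a non-profit — every condition holds. Considering the limiting provisions: (f) would limit (c) — the repair shop is classified under the construction sector — but (g) sets (f) aside: (g) applies — a current General Exemption Letter is held. (h) would limit (g) — assessed value is $367,500, meeting the $338,000 threshold — but (i) sets (h) aside: (i) operates against (h): at least one employee exceeds 30 hours/week. (j) does not operate here (the Standing Waiver is not current), so (i) stands. So (c) applies.
Exception (d) does not apply: at least one employee is not a family member.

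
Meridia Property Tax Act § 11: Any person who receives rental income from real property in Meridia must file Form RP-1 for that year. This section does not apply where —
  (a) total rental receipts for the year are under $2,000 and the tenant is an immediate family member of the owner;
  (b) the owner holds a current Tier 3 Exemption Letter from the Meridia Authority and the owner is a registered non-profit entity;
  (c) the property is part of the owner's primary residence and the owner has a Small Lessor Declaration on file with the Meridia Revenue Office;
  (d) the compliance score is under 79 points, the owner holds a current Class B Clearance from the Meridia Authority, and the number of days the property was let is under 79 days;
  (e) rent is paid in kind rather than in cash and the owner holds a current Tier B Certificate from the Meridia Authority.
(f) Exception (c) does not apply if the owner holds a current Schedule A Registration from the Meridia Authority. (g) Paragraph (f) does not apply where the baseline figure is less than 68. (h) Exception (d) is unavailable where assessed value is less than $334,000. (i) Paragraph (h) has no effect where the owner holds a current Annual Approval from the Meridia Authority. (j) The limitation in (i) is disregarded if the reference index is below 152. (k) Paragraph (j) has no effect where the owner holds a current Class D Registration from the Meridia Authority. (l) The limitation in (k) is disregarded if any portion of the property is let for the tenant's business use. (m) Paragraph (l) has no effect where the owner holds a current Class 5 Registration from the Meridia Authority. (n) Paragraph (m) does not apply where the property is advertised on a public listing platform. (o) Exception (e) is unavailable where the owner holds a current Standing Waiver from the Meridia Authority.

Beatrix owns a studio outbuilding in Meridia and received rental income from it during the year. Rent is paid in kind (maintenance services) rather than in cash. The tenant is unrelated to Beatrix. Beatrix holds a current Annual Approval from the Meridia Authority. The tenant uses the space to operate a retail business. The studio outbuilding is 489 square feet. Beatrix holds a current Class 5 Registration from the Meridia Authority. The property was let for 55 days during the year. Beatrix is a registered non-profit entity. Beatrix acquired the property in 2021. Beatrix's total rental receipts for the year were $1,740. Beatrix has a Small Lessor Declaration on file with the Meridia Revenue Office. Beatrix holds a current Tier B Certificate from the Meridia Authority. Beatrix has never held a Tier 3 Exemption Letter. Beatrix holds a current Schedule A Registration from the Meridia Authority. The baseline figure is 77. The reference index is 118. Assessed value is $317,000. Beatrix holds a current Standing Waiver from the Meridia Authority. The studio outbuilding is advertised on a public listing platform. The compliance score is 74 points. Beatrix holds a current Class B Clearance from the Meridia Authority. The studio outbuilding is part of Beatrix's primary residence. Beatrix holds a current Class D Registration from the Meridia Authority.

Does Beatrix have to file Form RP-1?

Exception (a) requires that the tenant is an immediate family member of the owner; but the tenant is unrelated to the owner, so (a) is unavailable.
Exception (b) does not apply: no current Tier 3 Exemption Letter is held.
All of (c)'s requirements are met (the studio outbuilding is part of the primary residence; a Small Lessor Declaration is on file). Turning to paragraphs (f)–(g): (f) operates — a current Schedule A Registration is held. (g), which would lift (f), does not operate here — the baseline figure is 77, not less than 68. (c) is therefore removed.
Exception (d) is satisfied on its face — the compliance score is 74 points, under the 79 points limit; a current Class B Clearance is held; the number of days the property was let is 55 days, under the 79 days limit. Turning to paragraphs (h)–(n): (h) is triggered — assessed value is $317,000, less than the $334,000 limit. (i) would limit (h) — a current Annual Approval is held — but (j) sets (i) aside: (j) operates against (i): the reference index is 118, below the 152 limit. (k) applies (a current Class D Registration is held), but is itself disapplied by (l): (l) applies — the space is let for business use. (m) would limit (l) — a current Class 5 Registration is held — but (n) sets (m) aside: (n) operates — the property is publicly advertised. So (d) is unavailable.
All of (e)'s requirements are met (rent is paid in kind; a current Tier B Certificate is held). But: (o) operates against (e): a current Standing Waiver is held. Exception (e) does not apply.
No exception is made out. Beatrix falls within the general rule.

Yes — Beatrix must file Form RP-1.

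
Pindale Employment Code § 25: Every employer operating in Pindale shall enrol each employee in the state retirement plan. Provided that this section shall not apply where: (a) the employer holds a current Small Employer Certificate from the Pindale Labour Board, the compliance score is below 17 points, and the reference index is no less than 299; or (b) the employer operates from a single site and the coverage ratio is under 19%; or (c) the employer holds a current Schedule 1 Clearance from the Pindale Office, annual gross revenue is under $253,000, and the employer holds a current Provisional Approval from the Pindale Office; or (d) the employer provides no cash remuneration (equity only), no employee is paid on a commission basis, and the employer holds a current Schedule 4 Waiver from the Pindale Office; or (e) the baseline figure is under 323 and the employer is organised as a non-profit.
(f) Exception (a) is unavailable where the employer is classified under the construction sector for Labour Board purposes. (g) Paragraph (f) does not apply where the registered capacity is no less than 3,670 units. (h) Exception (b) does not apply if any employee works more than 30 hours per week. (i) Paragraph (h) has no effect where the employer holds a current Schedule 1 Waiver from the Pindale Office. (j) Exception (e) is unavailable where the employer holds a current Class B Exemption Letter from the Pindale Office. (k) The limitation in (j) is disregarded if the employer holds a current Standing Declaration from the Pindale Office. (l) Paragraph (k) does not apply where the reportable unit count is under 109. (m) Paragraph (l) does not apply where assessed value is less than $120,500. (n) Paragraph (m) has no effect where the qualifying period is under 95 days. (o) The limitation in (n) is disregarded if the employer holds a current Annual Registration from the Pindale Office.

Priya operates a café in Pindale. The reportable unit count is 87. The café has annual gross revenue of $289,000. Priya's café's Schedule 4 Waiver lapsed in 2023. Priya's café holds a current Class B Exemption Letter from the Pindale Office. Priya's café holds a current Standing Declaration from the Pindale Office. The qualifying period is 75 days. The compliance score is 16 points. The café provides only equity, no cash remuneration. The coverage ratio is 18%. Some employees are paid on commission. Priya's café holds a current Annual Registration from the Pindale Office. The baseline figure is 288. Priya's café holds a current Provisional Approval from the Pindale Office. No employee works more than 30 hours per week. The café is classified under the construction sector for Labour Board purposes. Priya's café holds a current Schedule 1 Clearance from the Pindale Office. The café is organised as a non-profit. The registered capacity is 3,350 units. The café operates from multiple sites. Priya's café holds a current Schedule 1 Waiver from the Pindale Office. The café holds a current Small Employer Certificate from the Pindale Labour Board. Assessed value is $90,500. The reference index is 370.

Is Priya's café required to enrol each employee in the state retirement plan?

No — exception (e) applies; Priya's café is not required to enrol each employee in the state retirement plan.

Exception (a) is satisfied on its face — a current Small Employer Certificate is held; the compliance score is 16 points, below the 17 points limit; the reference index is 370, meeting the 299 threshold. But applying paragraphs (f)–(g): (f) operates against (a): the café is classified under the construction sector. (g), which would lift (f), is not triggered — the registered capacity is 3,350 units, short of 3,670 units. (a) is therefore removed.
Exception (b) does not apply: the employer operates from multiple sites.
Exception (c) requires that annual gross revenue is under $253,000; but annual gross revenue is $289,000, not under $253,000, so (c) is unavailable.
Exception (d) fails — some employees are paid on commission.
Exception (e)'s conditions are all satisfied: the baseline figure is 288, under the 323 limit; the employer is a non-profit. Applying paragraphs (j)–(o): (j) applies (a current Class B Exemption Letter is held), but yields to (k): (k) operates — a current Standing Declaration is held. (l) would limit (k) — the reportable unit count is 87, under the 109 limit — but (m) sets (l) aside: (m) applies — assessed value is $90,500, less than the $120,500 limit. (n) would limit (m) — the qualifying period is 75 days, under the 95 days limit — but (o) sets (n) aside: (o) operates against (n): a current Annual Registration is held. (e) remains available.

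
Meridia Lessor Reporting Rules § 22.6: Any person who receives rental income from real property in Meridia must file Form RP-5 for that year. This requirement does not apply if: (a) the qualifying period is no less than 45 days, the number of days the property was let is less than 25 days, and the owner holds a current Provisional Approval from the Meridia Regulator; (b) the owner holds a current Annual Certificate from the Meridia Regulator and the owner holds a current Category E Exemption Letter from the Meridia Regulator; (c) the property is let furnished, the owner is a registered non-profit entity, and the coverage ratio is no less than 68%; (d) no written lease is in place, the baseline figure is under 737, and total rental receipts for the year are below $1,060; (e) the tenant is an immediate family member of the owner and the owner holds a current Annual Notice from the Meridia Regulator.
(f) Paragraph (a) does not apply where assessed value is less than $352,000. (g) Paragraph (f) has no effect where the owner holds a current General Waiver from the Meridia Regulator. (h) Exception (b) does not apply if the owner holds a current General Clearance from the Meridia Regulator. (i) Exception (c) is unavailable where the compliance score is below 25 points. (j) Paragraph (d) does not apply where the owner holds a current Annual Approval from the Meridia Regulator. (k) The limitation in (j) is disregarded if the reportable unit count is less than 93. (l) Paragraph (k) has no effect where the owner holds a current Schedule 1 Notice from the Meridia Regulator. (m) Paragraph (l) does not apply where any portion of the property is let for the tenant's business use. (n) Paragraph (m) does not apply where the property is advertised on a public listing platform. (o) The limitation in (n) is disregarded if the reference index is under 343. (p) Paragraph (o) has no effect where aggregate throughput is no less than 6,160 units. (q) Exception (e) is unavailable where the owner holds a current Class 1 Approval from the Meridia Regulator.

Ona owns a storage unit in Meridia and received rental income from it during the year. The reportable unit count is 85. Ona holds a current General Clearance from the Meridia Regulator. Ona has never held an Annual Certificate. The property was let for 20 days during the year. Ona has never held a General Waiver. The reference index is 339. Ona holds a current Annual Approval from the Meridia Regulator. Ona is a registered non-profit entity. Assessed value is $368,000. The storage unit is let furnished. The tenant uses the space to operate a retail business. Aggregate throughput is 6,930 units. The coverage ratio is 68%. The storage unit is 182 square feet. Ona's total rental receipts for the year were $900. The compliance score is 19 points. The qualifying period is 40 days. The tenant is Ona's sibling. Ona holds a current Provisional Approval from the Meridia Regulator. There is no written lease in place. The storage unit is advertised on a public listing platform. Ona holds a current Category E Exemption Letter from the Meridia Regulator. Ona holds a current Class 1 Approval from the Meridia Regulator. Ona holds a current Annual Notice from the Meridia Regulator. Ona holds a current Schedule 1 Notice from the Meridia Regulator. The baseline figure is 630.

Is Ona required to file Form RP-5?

Exception (a) does not apply: the qualifying period is 40 days, short of 45 days.
Exception (b) requires that the owner holds a current Annual Certificate from the Meridia Regulator; but there is no Annual Certificate in force, so (b) is unavailable.
Exception (c) is satisfied on its face — the property is let furnished; Ona is a registered non-profit; the coverage ratio is 68%, meeting the 68% threshold. But applying paragraph (i): (i) is engaged — the compliance score is 19 points, below the 25 points limit. (c) is therefore removed.
Exception (d) is satisfied on its face — there is no written lease; the baseline figure is 630, under the 737 limit; total rental receipts for the year are $900, below the $1,060 limit. Turning to paragraphs (j)–(p): (j) operates against (d): a current Annual Approval is held. (k) would limit (j) — the reportable unit count is 85, less than the 93 limit — but (l) sets (k) aside: (l) operates against (k): a current Schedule 1 Notice is held. (m) would limit (l) — the space is let for business use — but (n) sets (m) aside: (n) operates against (m): the property is publicly advertised. (o) is engaged (the reference index is 339, under the 343 limit), but is itself disapplied by (p): (p) is triggered — aggregate throughput is 6,930 units, meeting the 6,160 units threshold. Exception (d) does not apply.
All of (e)'s requirements are met (the tenant is an immediate family member; a current Annual Notice is held). But applying paragraph (q): (q) operates against (e): a current Class 1 Approval is held. Exception (e) does not apply.
None of the exceptions is available; § 22.6 applies in full.

Yes — Ona must file Form RP-5.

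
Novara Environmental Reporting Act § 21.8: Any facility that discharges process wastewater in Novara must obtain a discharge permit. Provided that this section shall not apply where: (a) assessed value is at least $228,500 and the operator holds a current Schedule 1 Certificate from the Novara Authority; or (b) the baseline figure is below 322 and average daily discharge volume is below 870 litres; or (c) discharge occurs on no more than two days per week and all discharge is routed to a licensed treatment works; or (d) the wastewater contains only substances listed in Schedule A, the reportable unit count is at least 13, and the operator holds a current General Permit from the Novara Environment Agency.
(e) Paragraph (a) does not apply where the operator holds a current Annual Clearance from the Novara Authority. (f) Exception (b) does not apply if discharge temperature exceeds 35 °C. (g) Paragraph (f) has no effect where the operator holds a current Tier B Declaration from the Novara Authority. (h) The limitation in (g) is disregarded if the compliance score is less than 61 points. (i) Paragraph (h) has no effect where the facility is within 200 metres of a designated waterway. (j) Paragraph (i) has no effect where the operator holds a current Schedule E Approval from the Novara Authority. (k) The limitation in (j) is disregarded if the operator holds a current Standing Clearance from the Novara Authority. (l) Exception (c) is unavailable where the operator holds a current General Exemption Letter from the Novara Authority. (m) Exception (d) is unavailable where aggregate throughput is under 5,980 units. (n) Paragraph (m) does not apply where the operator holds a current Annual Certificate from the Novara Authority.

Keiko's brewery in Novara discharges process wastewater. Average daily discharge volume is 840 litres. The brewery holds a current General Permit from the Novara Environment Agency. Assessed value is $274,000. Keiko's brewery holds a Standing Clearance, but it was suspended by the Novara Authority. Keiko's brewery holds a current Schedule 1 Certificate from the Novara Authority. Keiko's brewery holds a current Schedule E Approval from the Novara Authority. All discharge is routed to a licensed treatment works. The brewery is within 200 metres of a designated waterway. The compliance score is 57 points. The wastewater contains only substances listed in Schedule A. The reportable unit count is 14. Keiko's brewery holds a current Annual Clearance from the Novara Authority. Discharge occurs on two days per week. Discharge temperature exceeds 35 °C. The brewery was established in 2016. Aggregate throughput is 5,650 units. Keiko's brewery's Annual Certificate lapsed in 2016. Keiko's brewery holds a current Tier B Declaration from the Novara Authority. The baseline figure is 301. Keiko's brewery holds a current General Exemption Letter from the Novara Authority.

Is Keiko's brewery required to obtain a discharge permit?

Yes — Keiko's brewery must obtain a discharge permit.

Exception (a): assessed value is $274,000, meeting the $228,500 threshold; a current Schedule 1 Certificate is held — every condition holds. However, paragraph (e) must be considered: (e) is engaged — a current Annual Clearance is held. (a) is therefore removed.
All of (b)'s requirements are met (the baseline figure is 301, below the 322 limit; average daily discharge volume is 840 litres, below the 870 litres limit). But: (f) operates against (b): discharge temperature exceeds 35 °C. (g) is triggered (a current Tier B Declaration is held), but is overridden by (h): (h) operates against (g): the compliance score is 57 points, less than the 61 points limit. (i) would limit (h) — the brewery is within 200 m of a designated waterway — but (j) sets (i) aside: (j) is triggered — a current Schedule E Approval is held. (k), which would lift (j), does not operate here — the Standing Clearance is not current. (b) is therefore removed.
Exception (c) is satisfied on its face — discharge occurs on no more than two days per week; discharge is routed to a licensed treatment works. Turning to paragraph (l): (l) is triggered — a current General Exemption Letter is held. So (c) is unavailable.
Exception (d)'s conditions are all satisfied: the wastewater is Schedule-A-only; the reportable unit count is 14, meeting the 13 threshold; a current General Permit is held. Turning to paragraphs (m)–(n): (m) operates against (d): aggregate throughput is 5,650 units, under the 5,980 units limit. (n) is not engaged (no current Annual Certificate is held), so (m) stands. Exception (d) does not apply.
Every exception is unavailable, so the rule governs.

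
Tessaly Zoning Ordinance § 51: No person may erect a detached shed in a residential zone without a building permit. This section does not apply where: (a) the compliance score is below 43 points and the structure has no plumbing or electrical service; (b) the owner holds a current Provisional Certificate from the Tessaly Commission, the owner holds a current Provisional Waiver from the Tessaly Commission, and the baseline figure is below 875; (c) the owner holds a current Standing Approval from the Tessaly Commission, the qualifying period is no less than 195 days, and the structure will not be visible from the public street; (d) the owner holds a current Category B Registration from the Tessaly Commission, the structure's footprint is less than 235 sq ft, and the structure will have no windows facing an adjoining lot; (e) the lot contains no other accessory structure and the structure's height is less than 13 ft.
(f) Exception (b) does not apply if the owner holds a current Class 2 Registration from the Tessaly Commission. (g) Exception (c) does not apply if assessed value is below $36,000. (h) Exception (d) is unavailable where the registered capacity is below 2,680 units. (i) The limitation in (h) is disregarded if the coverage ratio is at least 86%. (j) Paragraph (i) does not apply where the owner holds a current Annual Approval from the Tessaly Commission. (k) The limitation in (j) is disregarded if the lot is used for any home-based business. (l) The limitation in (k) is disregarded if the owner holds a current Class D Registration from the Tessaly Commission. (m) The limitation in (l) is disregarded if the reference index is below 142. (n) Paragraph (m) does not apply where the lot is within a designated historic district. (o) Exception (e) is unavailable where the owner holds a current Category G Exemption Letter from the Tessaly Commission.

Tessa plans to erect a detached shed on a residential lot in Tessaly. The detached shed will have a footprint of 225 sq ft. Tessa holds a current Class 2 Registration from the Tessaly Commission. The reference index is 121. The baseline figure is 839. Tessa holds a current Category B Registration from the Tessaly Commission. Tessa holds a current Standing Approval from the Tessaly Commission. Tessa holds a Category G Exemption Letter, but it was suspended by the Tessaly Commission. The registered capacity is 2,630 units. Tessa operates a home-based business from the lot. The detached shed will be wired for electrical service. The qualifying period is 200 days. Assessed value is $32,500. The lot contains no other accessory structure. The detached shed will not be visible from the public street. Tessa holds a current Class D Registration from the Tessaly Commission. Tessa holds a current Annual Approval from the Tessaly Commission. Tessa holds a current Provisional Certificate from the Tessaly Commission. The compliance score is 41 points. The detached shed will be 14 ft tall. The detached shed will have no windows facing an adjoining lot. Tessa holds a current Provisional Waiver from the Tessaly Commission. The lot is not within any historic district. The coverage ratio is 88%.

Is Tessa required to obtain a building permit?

Exception (a) fails — electrical service is planned.
All of (b)'s requirements are met (a current Provisional Certificate is held; a current Provisional Waiver is held; the baseline figure is 839, below the 875 limit). But: (f) operates — a current Class 2 Registration is held. (b) is therefore removed.
Exception (c)'s conditions are all satisfied: a current Standing Approval is held; the qualifying period is 200 days, meeting the 195 days threshold; the structure will not be visible from the street. But: (g) is engaged — assessed value is $32,500, below the $36,000 limit. (c) is therefore removed.
Exception (d) is satisfied on its face — a current Category B Registration is held; the structure's footprint is 225 sq ft, less than the 235 sq ft limit; no windows face an adjoining lot. Under paragraphs (h)–(n): (h) would limit (d) — the registered capacity is 2,630 units, below the 2,680 units limit — but (i) sets (h) aside: (i) operates against (h): the coverage ratio is 88%, meeting the 86% threshold. (j) would limit (i) — a current Annual Approval is held — but (k) sets (j) aside: (k) operates against (j): a home-based business operates on the lot. (l) applies (a current Class D Registration is held), but is set aside by (m): (m) is engaged — the reference index is 121, below the 142 limit. (n), which would lift (m), is inapplicable — the lot is not in a historic district. (d) remains available.
Exception (e) does not apply: the structure's height is 14 ft, not less than 13 ft.

No — exception (d) applies; Tessa does not need a building permit.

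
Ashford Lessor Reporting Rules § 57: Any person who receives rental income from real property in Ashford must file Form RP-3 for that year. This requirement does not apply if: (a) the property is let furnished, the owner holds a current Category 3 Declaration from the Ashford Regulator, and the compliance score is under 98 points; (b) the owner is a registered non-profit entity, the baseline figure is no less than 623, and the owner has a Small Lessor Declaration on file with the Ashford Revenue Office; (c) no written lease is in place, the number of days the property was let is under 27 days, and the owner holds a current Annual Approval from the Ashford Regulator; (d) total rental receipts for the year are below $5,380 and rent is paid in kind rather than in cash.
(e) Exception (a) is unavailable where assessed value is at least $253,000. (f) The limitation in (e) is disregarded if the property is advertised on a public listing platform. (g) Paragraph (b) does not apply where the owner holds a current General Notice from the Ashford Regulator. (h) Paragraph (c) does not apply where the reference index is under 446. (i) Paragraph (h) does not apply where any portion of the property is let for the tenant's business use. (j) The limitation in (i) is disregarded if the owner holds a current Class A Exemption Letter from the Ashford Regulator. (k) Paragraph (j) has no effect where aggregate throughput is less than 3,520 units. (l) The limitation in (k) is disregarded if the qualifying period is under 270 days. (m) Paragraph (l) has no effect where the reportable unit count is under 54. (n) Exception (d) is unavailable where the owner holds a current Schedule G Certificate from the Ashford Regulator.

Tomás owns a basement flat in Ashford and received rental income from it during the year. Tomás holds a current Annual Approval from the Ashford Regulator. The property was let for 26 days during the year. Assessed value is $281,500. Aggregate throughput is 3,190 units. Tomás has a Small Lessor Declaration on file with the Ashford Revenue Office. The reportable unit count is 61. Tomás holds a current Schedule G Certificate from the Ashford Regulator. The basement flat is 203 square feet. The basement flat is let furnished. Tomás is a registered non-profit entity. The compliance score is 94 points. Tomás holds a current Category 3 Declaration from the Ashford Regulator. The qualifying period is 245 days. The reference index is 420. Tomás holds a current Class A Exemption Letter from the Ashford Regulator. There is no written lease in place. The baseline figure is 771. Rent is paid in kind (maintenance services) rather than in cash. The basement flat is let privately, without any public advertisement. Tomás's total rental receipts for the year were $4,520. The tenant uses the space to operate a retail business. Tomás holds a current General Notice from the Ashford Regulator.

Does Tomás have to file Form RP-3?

Yes — Tomás must file Form RP-3.

All of (a)'s requirements are met (the property is let furnished; a current Category 3 Declaration is held; the compliance score is 94 points, under the 98 points limit). But applying paragraphs (e)–(f): (e) operates against (a): assessed value is $281,500, meeting the $253,000 threshold. (f), which would lift (e), is not engaged — the property is let privately without advertisement. So (a) is unavailable.
Exception (b): Tomás is a registered non-profit; the baseline figure is 771, meeting the 623 threshold; a Small Lessor Declaration is on file — every condition holds. Turning to paragraph (g): (g) applies — a current General Notice is held. (b) is therefore removed.
All of (c)'s requirements are met (there is no written lease; the number of days the property was let is 26 days, under the 27 days limit; a current Annual Approval is held). However, paragraphs (h)–(m) must be considered: (h) operates against (c): the reference index is 420, under the 446 limit. (i) would limit (h) — the space is let for business use — but (j) sets (i) aside: (j) operates against (i): a current Class A Exemption Letter is held. (k) is engaged (aggregate throughput is 3,190 units, less than the 3,520 units limit), but is set aside by (l): (l) is engaged — the qualifying period is 245 days, under the 270 days limit. (m), which would lift (l), is not triggered — the reportable unit count is 61, not under 54. Exception (c) does not apply.
Exception (d): total rental receipts for the year are $4,520, below the $5,380 limit; rent is paid in kind — every condition holds. But applying paragraph (n): (n) operates against (d): a current Schedule G Certificate is held. (d) is therefore removed.
None of the exceptions is available; § 57 applies in full.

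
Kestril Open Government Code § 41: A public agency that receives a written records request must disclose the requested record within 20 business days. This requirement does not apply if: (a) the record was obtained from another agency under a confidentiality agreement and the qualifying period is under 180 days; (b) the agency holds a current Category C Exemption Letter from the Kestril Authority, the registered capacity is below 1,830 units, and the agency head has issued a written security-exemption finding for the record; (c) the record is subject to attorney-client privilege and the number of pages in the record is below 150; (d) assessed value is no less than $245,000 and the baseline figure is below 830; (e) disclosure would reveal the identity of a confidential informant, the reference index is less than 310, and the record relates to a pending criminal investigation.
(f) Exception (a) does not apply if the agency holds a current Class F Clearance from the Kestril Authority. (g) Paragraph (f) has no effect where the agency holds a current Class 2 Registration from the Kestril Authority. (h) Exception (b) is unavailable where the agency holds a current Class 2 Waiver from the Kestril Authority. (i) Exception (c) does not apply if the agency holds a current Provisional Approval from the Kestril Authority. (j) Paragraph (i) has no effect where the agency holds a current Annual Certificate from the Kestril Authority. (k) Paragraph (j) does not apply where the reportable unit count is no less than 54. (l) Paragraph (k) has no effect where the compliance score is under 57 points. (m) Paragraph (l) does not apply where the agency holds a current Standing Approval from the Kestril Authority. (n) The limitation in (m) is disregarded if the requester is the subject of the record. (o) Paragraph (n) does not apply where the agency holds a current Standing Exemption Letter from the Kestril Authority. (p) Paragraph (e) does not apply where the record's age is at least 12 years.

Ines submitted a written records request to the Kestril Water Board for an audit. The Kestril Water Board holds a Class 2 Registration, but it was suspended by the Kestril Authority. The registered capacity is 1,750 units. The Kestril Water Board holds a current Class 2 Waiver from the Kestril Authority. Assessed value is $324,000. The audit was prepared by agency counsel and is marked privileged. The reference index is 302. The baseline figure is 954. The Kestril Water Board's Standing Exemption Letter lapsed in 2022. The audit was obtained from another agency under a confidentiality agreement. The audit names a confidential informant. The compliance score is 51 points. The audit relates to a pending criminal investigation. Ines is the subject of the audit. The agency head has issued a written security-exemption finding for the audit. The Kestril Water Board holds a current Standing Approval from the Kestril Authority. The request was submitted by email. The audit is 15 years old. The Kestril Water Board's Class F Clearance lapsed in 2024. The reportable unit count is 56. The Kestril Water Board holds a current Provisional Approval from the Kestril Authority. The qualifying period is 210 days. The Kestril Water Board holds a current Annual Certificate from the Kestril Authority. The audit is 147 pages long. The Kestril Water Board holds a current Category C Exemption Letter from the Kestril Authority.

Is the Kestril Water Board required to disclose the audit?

Exception (a) does not apply: the qualifying period is 210 days, not under 180 days.
Exception (b) is satisfied on its face — a current Category C Exemption Letter is held; the registered capacity is 1,750 units, below the 1,830 units limit; a written security-exemption finding has been issued. However, paragraph (h) must be considered: (h) operates against (b): a current Class 2 Waiver is held. Exception (b) does not apply.
Exception (c): the audit is privileged; the number of pages in the record is 147, below the 150 limit — every condition holds. As to paragraphs (i)–(o): (i) operates (a current Provisional Approval is held), but is displaced by (j): (j) operates — a current Annual Certificate is held. (k) is triggered (the reportable unit count is 56, meeting the 54 threshold), but is set aside by (l): (l) operates against (k): the compliance score is 51 points, under the 57 points limit. (m) would limit (l) — a current Standing Approval is held — but (n) sets (m) aside: (n) operates — Ines is the subject of the audit. (o) is not engaged (the Standing Exemption Letter is not current), so (n) stands. (c) remains available.
Exception (d) requires that the baseline figure is below 830; but the baseline figure is 954, not below 830, so (d) is unavailable.
All of (e)'s requirements are met (the audit names a confidential informant; the reference index is 302, less than the 310 limit; the audit relates to a pending investigation). However, paragraph (p) must be considered: (p) applies — the record's age is 15 years, meeting the 12 years threshold. So (e) is unavailable.

No — exception (c) applies; the Kestril Water Board is not required to disclose the audit.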